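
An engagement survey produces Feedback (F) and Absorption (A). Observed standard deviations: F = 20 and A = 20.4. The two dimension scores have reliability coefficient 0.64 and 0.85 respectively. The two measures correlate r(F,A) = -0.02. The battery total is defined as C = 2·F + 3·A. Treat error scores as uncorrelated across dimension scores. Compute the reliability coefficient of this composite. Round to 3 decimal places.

0.783

Var(C) = 2²·20² + 3²·20.4² + 2·[6·20·20.4·(-0.02)] = 5345.44 − 97.92 = 5247.52.
Because errors are independent across components, Cov(Tᵢ,Tⱼ) = Cov(Xᵢ,Xⱼ); the off-diagonal part of the true-score variance is the same as above.
True-score variance = [2²·20²·0.64 + 3²·20.4²·0.85] − 97.92 = 4207.62 − 97.92 = 4109.7.
Reliability = 4109.7 / 5247.52 = 0.783.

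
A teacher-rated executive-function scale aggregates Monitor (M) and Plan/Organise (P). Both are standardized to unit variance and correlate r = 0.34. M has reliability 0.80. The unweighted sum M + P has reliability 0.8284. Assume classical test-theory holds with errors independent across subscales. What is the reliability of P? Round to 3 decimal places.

Var(M+P) = 2 + 2·0.34 = 2.680.
True-score variance = ρ_M + ρ_P + 2·0.34, so 0.8284 = (0.80 + ρ_P + 0.68) / 2.680.
ρ_P = 0.8284·2.680 − 0.80 − 0.68 = 0.740.

0.740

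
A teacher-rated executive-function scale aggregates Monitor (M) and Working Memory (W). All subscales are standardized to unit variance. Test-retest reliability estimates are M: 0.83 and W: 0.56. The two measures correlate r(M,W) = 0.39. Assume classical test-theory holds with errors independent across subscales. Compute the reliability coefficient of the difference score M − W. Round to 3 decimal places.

0.500

Var(M−W) = 1 + 1 − 2·0.39 = 2 − 0.78 = 1.22.
With uncorrelated errors the cross-covariances are all true-score covariance, so they carry over unchanged; only the diagonal terms shrink to ρᵢσᵢ².
True-score variance = [0.83 + 0.56] − 0.78 = 1.39 − 0.78 = 0.61.
Reliability = 0.61 / 1.22 = 0.500.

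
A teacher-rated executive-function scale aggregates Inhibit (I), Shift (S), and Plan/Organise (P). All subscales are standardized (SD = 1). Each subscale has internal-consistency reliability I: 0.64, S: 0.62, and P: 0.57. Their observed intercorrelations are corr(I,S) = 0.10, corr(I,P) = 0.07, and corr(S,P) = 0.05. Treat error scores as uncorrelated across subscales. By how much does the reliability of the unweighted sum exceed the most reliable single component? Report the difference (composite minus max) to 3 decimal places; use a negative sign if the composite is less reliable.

0.020

Var(sum) = 3 + 0.44 = 3.44; true-score variance = 1.83 + 0.44 = 2.27; composite reliability = 0.6599.
Max component reliability = 0.6400.
Difference = 0.6599 − 0.6400 = 0.020.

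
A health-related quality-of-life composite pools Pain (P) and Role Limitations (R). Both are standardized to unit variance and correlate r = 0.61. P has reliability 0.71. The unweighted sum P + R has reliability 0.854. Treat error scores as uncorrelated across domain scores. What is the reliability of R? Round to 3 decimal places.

0.820

Var(P+R) = 2 + 2·0.61 = 3.220.
True-score variance = ρ_P + ρ_R + 2·0.61, so 0.854 = (0.71 + ρ_R + 1.22) / 3.220.
ρ_R = 0.854·3.220 − 0.71 − 1.22 = 0.820.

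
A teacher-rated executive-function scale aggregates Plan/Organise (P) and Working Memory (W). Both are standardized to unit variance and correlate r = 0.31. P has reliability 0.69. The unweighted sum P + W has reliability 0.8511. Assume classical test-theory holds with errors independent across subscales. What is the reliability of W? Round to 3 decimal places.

0.920

Var(P+W) = 2 + 2·0.31 = 2.620.
True-score variance = ρ_P + ρ_W + 2·0.31, so 0.8511 = (0.69 + ρ_W + 0.62) / 2.620.
ρ_W = 0.8511·2.620 − 0.69 − 0.62 = 0.920.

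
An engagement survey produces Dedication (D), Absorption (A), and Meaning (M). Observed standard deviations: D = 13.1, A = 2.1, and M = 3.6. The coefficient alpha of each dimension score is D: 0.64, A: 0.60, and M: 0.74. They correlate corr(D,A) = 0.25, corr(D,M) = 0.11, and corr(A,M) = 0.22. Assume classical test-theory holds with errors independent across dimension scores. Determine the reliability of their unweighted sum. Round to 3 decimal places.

Var(D+A+M) = 13.1² + 2.1² + 3.6² + 2·[13.1·2.1·0.25 + 13.1·3.6·0.11 + 2.1·3.6·0.22] = 188.98 + 27.4566 = 216.437.
Because errors are independent across components, Cov(Tᵢ,Tⱼ) = Cov(Xᵢ,Xⱼ); the off-diagonal part of the true-score variance is the same as above.
True-score variance = [13.1²·0.64 + 2.1²·0.60 + 3.6²·0.74] + 27.4566 = 122.067 + 27.4566 = 149.523.
Reliability = 149.523 / 216.437 = 0.691.

0.691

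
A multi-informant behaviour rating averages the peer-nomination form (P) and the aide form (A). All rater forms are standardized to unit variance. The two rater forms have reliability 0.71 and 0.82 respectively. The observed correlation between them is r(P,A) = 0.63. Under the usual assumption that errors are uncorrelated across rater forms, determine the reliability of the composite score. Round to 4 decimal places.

0.8558

Var(P+A) = 2 + 2·[0.63] = 2 + 1.26 = 3.26.
Under uncorrelated errors the observed covariances equal the true-score covariances, so only the own-variance terms attenuate.
True-score variance = [0.71 + 0.82] + 1.26 = 1.53 + 1.26 = 2.79.
Reliability = 2.79 / 3.26 = 0.8558.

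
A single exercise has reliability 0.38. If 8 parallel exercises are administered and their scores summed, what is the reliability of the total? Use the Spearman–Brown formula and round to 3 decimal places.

ρ_k = kρ / (1 + (k−1)ρ) = 8·0.38 / (1 + 7·0.38) = 3.040 / 3.660 = 0.831.

0.831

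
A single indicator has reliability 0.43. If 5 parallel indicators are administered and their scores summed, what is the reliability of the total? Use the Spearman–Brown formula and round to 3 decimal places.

ρ_k = kρ / (1 + (k−1)ρ) = 5·0.43 / (1 + 4·0.43) = 2.150 / 2.720 = 0.790.

0.790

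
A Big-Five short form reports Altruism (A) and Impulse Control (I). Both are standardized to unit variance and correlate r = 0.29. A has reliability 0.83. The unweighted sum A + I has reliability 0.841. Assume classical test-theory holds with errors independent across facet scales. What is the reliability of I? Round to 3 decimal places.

0.760

Var(A+I) = 2 + 2·0.29 = 2.580.
True-score variance = ρ_A + ρ_I + 2·0.29, so 0.841 = (0.83 + ρ_I + 0.58) / 2.580.
ρ_I = 0.841·2.580 − 0.83 − 0.58 = 0.760.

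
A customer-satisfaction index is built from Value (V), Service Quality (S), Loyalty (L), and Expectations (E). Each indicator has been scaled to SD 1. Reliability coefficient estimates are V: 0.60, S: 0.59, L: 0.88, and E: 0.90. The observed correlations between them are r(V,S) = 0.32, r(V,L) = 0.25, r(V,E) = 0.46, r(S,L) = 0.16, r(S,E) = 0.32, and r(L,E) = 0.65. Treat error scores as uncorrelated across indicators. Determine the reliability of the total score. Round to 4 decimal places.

Var(V+S+L+E) = 4 + 2·[0.32 + 0.25 + 0.46 + 0.16 + 0.32 + 0.65] = 4 + 4.32 = 8.32.
With uncorrelated errors the cross-covariances are all true-score covariance, so they carry over unchanged; only the diagonal terms shrink to ρᵢσᵢ².
True-score variance = [0.60 + 0.59 + 0.88 + 0.90] + 4.32 = 2.97 + 4.32 = 7.29.
Reliability = 7.29 / 8.32 = 0.8762.

0.8762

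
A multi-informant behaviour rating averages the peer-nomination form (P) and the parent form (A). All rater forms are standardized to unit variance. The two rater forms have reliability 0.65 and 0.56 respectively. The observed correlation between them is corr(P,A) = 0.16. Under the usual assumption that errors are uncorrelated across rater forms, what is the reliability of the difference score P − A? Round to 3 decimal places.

0.530

Var(P−A) = 1 + 1 − 2·0.16 = 2 − 0.32 = 1.68.
Because errors are independent across components, Cov(Tᵢ,Tⱼ) = Cov(Xᵢ,Xⱼ); the off-diagonal part of the true-score variance is the same as above.
True-score variance = [0.65 + 0.56] − 0.32 = 1.21 − 0.32 = 0.89.
Reliability = 0.89 / 1.68 = 0.530.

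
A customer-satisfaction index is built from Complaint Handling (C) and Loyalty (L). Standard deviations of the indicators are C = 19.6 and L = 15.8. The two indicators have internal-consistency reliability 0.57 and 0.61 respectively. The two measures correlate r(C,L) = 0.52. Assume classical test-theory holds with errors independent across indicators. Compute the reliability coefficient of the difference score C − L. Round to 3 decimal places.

Var(C−L) = 19.6² + 15.8² − 2·19.6·15.8·0.52 = 633.8 − 322.067 = 311.733.
Under uncorrelated errors the observed covariances equal the true-score covariances, so only the own-variance terms attenuate.
True-score variance = [19.6²·0.57 + 15.8²·0.61] − 322.067 = 371.252 − 322.067 = 49.1844.
Reliability = 49.1844 / 311.733 = 0.158.

0.158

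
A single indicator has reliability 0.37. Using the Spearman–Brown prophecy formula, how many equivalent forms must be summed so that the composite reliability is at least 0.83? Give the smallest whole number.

k ≥ ρ*(1−ρ₁)/(ρ₁(1−ρ*)) = 0.83·0.63 / (0.37·0.17) = 8.313.
Smallest integer k = 9.

9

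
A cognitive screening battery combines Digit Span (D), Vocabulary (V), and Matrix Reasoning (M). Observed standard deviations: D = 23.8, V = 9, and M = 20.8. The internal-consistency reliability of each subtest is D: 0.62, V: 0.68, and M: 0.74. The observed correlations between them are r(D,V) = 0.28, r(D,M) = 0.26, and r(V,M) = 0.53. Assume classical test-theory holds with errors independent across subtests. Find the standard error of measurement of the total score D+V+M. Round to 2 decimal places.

Var(total) = 1080.08 + 575.805 = 1655.88.
True-score variance = 726.426 + 575.805 = 1302.23, so reliability = 0.7864.
Error variance = 1655.88 − 1302.23 = 353.654; SEM = √353.654 = 18.81.

18.81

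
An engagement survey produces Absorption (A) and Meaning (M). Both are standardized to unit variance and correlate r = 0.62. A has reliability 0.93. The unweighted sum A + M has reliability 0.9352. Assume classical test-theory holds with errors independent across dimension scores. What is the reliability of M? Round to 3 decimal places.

0.860

Var(A+M) = 2 + 2·0.62 = 3.240.
True-score variance = ρ_A + ρ_M + 2·0.62, so 0.9352 = (0.93 + ρ_M + 1.24) / 3.240.
ρ_M = 0.9352·3.240 − 0.93 − 1.24 = 0.860.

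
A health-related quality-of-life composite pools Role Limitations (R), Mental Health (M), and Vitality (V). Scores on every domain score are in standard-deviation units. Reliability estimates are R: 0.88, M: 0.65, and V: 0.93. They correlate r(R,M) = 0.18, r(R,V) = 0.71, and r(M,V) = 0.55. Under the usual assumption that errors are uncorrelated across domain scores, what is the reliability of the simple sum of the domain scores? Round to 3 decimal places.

0.908

Var(R+M+V) = 3 + 2·[0.18 + 0.71 + 0.55] = 3 + 2.88 = 5.88.
Under uncorrelated errors the observed covariances equal the true-score covariances, so only the own-variance terms attenuate.
True-score variance = [0.88 + 0.65 + 0.93] + 2.88 = 2.46 + 2.88 = 5.34.
Reliability = 5.34 / 5.88 = 0.908.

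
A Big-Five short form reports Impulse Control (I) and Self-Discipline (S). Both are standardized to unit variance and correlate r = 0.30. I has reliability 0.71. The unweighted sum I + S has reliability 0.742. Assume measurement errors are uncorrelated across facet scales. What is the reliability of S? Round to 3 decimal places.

0.619

Var(I+S) = 2 + 2·0.30 = 2.600.
True-score variance = ρ_I + ρ_S + 2·0.30, so 0.742 = (0.71 + ρ_S + 0.60) / 2.600.
ρ_S = 0.742·2.600 − 0.71 − 0.60 = 0.619.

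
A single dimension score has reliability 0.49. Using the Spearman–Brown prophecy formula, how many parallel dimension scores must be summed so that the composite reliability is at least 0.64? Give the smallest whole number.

k ≥ ρ*(1−ρ₁)/(ρ₁(1−ρ*)) = 0.64·0.51 / (0.49·0.36) = 1.850.
Smallest integer k = 2.

2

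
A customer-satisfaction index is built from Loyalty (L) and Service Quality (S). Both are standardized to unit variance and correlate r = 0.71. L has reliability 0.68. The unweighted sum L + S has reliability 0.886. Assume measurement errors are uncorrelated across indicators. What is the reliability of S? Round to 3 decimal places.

0.930

Var(L+S) = 2 + 2·0.71 = 3.420.
True-score variance = ρ_L + ρ_S + 2·0.71, so 0.886 = (0.68 + ρ_S + 1.42) / 3.420.
ρ_S = 0.886·3.420 − 0.68 − 1.42 = 0.930.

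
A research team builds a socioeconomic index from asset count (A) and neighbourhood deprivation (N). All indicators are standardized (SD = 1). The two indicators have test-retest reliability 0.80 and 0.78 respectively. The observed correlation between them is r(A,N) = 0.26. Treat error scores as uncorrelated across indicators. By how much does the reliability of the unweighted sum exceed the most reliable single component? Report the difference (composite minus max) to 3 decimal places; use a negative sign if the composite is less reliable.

0.033

Var(sum) = 2 + 0.52 = 2.52; true-score variance = 1.58 + 0.52 = 2.1; composite reliability = 0.8333.
Max component reliability = 0.8000.
Difference = 0.8333 − 0.8000 = 0.033.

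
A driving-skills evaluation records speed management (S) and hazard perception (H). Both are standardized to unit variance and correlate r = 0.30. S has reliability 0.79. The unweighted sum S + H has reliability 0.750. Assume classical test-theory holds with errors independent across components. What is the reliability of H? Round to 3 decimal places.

0.560

Var(S+H) = 2 + 2·0.30 = 2.600.
True-score variance = ρ_S + ρ_H + 2·0.30, so 0.750 = (0.79 + ρ_H + 0.60) / 2.600.
ρ_H = 0.750·2.600 − 0.79 − 0.60 = 0.560.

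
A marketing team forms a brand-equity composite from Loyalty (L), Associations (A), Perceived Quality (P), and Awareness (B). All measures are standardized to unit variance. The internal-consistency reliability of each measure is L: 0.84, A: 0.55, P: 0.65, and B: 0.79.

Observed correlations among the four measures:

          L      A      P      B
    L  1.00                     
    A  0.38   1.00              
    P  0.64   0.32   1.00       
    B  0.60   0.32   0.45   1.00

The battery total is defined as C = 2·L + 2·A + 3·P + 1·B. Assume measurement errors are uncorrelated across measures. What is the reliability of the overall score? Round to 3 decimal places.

0.851

Var(C) = 2² + 2² + 3² + 1 + 2·[4·0.38 + 6·0.64 + 2·0.60 + 6·0.32 + 2·0.32 + 3·0.45] = 18 + 20.94 = 38.94.
Because errors are independent across components, Cov(Tᵢ,Tⱼ) = Cov(Xᵢ,Xⱼ); the off-diagonal part of the true-score variance is the same as above.
True-score variance = [2²·0.84 + 2²·0.55 + 3²·0.65 + 0.79] + 20.94 = 12.2 + 20.94 = 33.14.
Reliability = 33.14 / 38.94 = 0.851.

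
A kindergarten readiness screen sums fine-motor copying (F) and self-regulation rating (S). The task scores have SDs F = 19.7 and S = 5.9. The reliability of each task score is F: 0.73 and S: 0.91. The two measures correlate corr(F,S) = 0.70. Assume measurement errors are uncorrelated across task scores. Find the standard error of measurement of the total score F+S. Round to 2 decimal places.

Var(total) = 422.9 + 162.722 = 585.622.
True-score variance = 314.983 + 162.722 = 477.705, so reliability = 0.8157.
Error variance = 585.622 − 477.705 = 107.917; SEM = √107.917 = 10.39.

10.39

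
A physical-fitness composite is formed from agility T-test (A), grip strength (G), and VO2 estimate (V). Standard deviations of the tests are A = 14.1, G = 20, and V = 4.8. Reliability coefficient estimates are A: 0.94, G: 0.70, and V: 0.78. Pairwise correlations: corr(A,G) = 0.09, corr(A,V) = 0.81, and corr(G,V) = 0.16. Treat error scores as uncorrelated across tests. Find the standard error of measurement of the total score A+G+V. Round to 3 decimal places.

11.705

Var(total) = 621.85 + 191.122 = 812.972.
True-score variance = 484.853 + 191.122 = 675.974, so reliability = 0.8315.
Error variance = 812.972 − 675.974 = 136.997; SEM = √136.997 = 11.705.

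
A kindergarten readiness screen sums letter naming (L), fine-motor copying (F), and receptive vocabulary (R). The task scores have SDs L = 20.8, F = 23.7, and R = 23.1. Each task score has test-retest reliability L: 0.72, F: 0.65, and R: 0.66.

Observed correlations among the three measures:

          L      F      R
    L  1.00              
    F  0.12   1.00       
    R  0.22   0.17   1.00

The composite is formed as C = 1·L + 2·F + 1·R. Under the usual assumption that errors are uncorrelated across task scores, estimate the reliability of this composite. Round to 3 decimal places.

0.730

Var(C) = 20.8² + 2²·23.7² + 23.1² + 2·[2·20.8·23.7·0.12 + 20.8·23.1·0.22 + 2·23.7·23.1·0.17] = 3213.01 + 820.312 = 4033.32.
Because errors are independent across components, Cov(Tᵢ,Tⱼ) = Cov(Xᵢ,Xⱼ); the off-diagonal part of the true-score variance is the same as above.
True-score variance = [20.8²·0.72 + 2²·23.7²·0.65 + 23.1²·0.66] + 820.312 = 2124.08 + 820.312 = 2944.39.
Reliability = 2944.39 / 4033.32 = 0.730.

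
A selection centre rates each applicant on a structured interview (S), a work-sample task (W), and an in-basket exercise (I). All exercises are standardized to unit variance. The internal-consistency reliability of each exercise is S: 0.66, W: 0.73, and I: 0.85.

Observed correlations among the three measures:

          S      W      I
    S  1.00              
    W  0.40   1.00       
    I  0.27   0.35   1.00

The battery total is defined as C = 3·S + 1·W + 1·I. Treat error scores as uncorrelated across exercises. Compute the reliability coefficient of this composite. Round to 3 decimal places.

Var(C) = 3² + 1 + 1 + 2·[3·0.40 + 3·0.27 + 0.35] = 11 + 4.72 = 15.72.
With uncorrelated errors the cross-covariances are all true-score covariance, so they carry over unchanged; only the diagonal terms shrink to ρᵢσᵢ².
True-score variance = [3²·0.66 + 0.73 + 0.85] + 4.72 = 7.52 + 4.72 = 12.24.
Reliability = 12.24 / 15.72 = 0.779.

0.779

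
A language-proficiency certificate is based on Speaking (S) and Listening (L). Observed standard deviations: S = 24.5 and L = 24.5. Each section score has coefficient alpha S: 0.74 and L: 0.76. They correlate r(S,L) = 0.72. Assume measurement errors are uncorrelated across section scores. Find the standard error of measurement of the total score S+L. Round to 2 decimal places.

17.32

Var(total) = 1200.5 + 864.36 = 2064.86.
True-score variance = 900.375 + 864.36 = 1764.74, so reliability = 0.8547.
Error variance = 2064.86 − 1764.74 = 300.125; SEM = √300.125 = 17.32.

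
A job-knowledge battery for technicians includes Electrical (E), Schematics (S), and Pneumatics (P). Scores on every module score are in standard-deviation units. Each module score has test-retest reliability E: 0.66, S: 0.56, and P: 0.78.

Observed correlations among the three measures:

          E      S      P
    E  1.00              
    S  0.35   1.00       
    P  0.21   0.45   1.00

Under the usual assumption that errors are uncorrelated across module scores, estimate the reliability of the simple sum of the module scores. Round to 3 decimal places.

0.801

Var(E+S+P) = 3 + 2·[0.35 + 0.21 + 0.45] = 3 + 2.02 = 5.02.
Under uncorrelated errors the observed covariances equal the true-score covariances, so only the own-variance terms attenuate.
True-score variance = [0.66 + 0.56 + 0.78] + 2.02 = 2 + 2.02 = 4.02.
Reliability = 4.02 / 5.02 = 0.801.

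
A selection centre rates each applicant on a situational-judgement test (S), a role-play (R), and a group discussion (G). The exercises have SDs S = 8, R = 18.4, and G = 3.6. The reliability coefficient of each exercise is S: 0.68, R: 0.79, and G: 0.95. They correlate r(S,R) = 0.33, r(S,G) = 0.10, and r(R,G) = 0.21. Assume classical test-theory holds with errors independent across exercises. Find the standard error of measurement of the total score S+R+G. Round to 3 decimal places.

Var(total) = 415.52 + 130.733 = 546.253.
True-score variance = 323.294 + 130.733 = 454.027, so reliability = 0.8312.
Error variance = 546.253 − 454.027 = 92.2256; SEM = √92.2256 = 9.603.

9.603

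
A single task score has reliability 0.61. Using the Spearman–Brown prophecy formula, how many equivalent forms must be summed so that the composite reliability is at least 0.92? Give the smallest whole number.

k ≥ ρ*(1−ρ₁)/(ρ₁(1−ρ*)) = 0.92·0.39 / (0.61·0.08) = 7.352.
Smallest integer k = 8.

8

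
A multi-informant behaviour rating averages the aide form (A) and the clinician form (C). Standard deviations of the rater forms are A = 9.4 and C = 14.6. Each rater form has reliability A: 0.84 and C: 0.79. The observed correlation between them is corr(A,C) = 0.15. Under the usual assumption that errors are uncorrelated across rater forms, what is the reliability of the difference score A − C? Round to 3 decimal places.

Var(A−C) = 9.4² + 14.6² − 2·9.4·14.6·0.15 = 301.52 − 41.172 = 260.348.
Because errors are independent across components, Cov(Tᵢ,Tⱼ) = Cov(Xᵢ,Xⱼ); the off-diagonal part of the true-score variance is the same as above.
True-score variance = [9.4²·0.84 + 14.6²·0.79] − 41.172 = 242.619 − 41.172 = 201.447.
Reliability = 201.447 / 260.348 = 0.774.

0.774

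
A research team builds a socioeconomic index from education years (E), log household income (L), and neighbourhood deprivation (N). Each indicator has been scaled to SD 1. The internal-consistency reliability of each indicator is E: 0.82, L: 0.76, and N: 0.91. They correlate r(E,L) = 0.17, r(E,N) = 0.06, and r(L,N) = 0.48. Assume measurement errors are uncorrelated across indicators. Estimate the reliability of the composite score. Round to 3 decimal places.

0.885

Var(E+L+N) = 3 + 2·[0.17 + 0.06 + 0.48] = 3 + 1.42 = 4.42.
With uncorrelated errors the cross-covariances are all true-score covariance, so they carry over unchanged; only the diagonal terms shrink to ρᵢσᵢ².
True-score variance = [0.82 + 0.76 + 0.91] + 1.42 = 2.49 + 1.42 = 3.91.
Reliability = 3.91 / 4.42 = 0.885.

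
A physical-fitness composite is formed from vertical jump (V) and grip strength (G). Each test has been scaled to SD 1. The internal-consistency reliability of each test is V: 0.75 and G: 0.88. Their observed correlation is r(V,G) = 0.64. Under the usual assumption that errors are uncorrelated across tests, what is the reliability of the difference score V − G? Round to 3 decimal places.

0.486

Var(V−G) = 1 + 1 − 2·0.64 = 2 − 1.28 = 0.72.
With uncorrelated errors the cross-covariances are all true-score covariance, so they carry over unchanged; only the diagonal terms shrink to ρᵢσᵢ².
True-score variance = [0.75 + 0.88] − 1.28 = 1.63 − 1.28 = 0.35.
Reliability = 0.35 / 0.72 = 0.486.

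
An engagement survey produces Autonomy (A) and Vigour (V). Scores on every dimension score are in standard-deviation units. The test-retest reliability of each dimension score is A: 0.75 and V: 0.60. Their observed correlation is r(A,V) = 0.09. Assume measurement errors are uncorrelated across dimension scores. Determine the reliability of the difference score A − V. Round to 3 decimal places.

0.643

Var(A−V) = 1 + 1 − 2·0.09 = 2 − 0.18 = 1.82.
Under uncorrelated errors the observed covariances equal the true-score covariances, so only the own-variance terms attenuate.
True-score variance = [0.75 + 0.60] − 0.18 = 1.35 − 0.18 = 1.17.
Reliability = 1.17 / 1.82 = 0.643.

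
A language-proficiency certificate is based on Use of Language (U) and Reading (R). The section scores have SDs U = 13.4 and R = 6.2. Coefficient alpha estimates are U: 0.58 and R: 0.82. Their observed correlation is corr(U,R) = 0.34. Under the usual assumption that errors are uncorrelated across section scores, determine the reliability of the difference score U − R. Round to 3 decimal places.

Var(U−R) = 13.4² + 6.2² − 2·13.4·6.2·0.34 = 218 − 56.4944 = 161.506.
Under uncorrelated errors the observed covariances equal the true-score covariances, so only the own-variance terms attenuate.
True-score variance = [13.4²·0.58 + 6.2²·0.82] − 56.4944 = 135.666 − 56.4944 = 79.1712.
Reliability = 79.1712 / 161.506 = 0.490.

0.490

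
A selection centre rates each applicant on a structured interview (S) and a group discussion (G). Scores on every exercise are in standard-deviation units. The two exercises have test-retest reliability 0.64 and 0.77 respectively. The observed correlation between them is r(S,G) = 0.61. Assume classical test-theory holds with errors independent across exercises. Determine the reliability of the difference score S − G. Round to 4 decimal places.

0.2436

Var(S−G) = 1 + 1 − 2·0.61 = 2 − 1.22 = 0.78.
With uncorrelated errors the cross-covariances are all true-score covariance, so they carry over unchanged; only the diagonal terms shrink to ρᵢσᵢ².
True-score variance = [0.64 + 0.77] − 1.22 = 1.41 − 1.22 = 0.19.
Reliability = 0.19 / 0.78 = 0.2436.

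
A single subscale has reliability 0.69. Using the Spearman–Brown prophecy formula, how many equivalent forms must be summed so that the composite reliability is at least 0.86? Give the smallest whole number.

k ≥ ρ*(1−ρ₁)/(ρ₁(1−ρ*)) = 0.86·0.31 / (0.69·0.14) = 2.760.
Smallest integer k = 3.

3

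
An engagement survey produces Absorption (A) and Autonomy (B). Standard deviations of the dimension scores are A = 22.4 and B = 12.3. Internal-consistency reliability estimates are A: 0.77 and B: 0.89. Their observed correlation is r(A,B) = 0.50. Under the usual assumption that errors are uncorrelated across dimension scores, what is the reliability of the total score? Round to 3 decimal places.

Var(A+B) = 22.4² + 12.3² + 2·[22.4·12.3·0.50] = 653.05 + 275.52 = 928.57.
Under uncorrelated errors the observed covariances equal the true-score covariances, so only the own-variance terms attenuate.
True-score variance = [22.4²·0.77 + 12.3²·0.89] + 275.52 = 521.003 + 275.52 = 796.523.
Reliability = 796.523 / 928.57 = 0.858.

0.858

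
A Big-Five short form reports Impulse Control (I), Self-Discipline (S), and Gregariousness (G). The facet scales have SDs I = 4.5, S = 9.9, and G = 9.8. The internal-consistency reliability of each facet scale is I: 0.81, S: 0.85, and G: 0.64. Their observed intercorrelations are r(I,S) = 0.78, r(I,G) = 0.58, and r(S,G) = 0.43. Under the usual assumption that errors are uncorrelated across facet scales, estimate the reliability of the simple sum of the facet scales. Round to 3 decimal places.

0.873

Var(I+S+G) = 4.5² + 9.9² + 9.8² + 2·[4.5·9.9·0.78 + 4.5·9.8·0.58 + 9.9·9.8·0.43] = 214.3 + 204.091 = 418.391.
With uncorrelated errors the cross-covariances are all true-score covariance, so they carry over unchanged; only the diagonal terms shrink to ρᵢσᵢ².
True-score variance = [4.5²·0.81 + 9.9²·0.85 + 9.8²·0.64] + 204.091 = 161.177 + 204.091 = 365.268.
Reliability = 365.268 / 418.391 = 0.873.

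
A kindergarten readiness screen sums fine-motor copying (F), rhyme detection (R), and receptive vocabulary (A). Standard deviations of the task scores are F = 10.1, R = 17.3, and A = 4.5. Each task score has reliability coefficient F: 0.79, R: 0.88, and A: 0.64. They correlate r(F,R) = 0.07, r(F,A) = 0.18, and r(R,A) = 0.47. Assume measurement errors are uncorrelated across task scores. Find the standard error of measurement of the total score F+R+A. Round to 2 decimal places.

8.04

Var(total) = 421.55 + 114.003 = 535.553.
True-score variance = 356.923 + 114.003 = 470.926, so reliability = 0.8793.
Error variance = 535.553 − 470.926 = 64.6269; SEM = √64.6269 = 8.04.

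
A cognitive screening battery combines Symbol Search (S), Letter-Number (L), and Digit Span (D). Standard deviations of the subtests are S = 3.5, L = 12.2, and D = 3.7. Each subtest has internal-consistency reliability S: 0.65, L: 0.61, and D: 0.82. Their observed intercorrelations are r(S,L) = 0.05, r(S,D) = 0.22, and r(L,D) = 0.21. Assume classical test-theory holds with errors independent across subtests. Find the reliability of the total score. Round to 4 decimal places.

0.6819

Var(S+L+D) = 3.5² + 12.2² + 3.7² + 2·[3.5·12.2·0.05 + 3.5·3.7·0.22 + 12.2·3.7·0.21] = 174.78 + 28.9268 = 203.707.
With uncorrelated errors the cross-covariances are all true-score covariance, so they carry over unchanged; only the diagonal terms shrink to ρᵢσᵢ².
True-score variance = [3.5²·0.65 + 12.2²·0.61 + 3.7²·0.82] + 28.9268 = 109.981 + 28.9268 = 138.907.
Reliability = 138.907 / 203.707 = 0.6819.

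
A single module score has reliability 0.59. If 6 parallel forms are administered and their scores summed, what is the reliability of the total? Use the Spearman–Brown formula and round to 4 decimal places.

ρ_k = kρ / (1 + (k−1)ρ) = 6·0.59 / (1 + 5·0.59) = 3.540 / 3.950 = 0.8962.

0.8962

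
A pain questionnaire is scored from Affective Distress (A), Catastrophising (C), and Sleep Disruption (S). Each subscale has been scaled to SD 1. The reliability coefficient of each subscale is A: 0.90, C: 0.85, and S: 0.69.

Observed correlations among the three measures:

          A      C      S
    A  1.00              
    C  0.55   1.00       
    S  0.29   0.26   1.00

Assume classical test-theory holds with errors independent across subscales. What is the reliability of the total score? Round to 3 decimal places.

Var(A+C+S) = 3 + 2·[0.55 + 0.29 + 0.26] = 3 + 2.2 = 5.2.
Because errors are independent across components, Cov(Tᵢ,Tⱼ) = Cov(Xᵢ,Xⱼ); the off-diagonal part of the true-score variance is the same as above.
True-score variance = [0.90 + 0.85 + 0.69] + 2.2 = 2.44 + 2.2 = 4.64.
Reliability = 4.64 / 5.2 = 0.892.

0.892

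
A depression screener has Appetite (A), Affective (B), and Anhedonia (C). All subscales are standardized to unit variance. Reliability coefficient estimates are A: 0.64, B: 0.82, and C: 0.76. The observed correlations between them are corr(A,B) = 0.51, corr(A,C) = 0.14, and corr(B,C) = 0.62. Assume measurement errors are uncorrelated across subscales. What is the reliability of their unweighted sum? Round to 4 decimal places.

Var(A+B+C) = 3 + 2·[0.51 + 0.14 + 0.62] = 3 + 2.54 = 5.54.
With uncorrelated errors the cross-covariances are all true-score covariance, so they carry over unchanged; only the diagonal terms shrink to ρᵢσᵢ².
True-score variance = [0.64 + 0.82 + 0.76] + 2.54 = 2.22 + 2.54 = 4.76.
Reliability = 4.76 / 5.54 = 0.8592.

0.8592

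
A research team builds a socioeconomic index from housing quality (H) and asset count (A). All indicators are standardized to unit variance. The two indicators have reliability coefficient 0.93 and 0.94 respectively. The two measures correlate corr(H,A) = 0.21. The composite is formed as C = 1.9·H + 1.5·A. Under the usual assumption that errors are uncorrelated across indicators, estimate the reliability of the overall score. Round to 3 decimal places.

0.945

Var(C) = 1.9² + 1.5² + 2·[2.85·0.21] = 5.86 + 1.197 = 7.057.
Under uncorrelated errors the observed covariances equal the true-score covariances, so only the own-variance terms attenuate.
True-score variance = [1.9²·0.93 + 1.5²·0.94] + 1.197 = 5.4723 + 1.197 = 6.6693.
Reliability = 6.6693 / 7.057 = 0.945.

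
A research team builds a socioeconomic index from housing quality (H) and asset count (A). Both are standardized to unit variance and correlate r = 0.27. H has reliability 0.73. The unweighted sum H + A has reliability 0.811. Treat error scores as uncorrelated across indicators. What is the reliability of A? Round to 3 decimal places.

0.790

Var(H+A) = 2 + 2·0.27 = 2.540.
True-score variance = ρ_H + ρ_A + 2·0.27, so 0.811 = (0.73 + ρ_A + 0.54) / 2.540.
ρ_A = 0.811·2.540 − 0.73 − 0.54 = 0.790.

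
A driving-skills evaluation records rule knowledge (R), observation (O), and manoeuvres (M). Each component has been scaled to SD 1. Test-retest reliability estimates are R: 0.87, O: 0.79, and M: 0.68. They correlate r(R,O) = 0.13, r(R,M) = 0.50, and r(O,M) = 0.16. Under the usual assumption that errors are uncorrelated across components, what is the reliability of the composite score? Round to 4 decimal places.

Var(R+O+M) = 3 + 2·[0.13 + 0.50 + 0.16] = 3 + 1.58 = 4.58.
Because errors are independent across components, Cov(Tᵢ,Tⱼ) = Cov(Xᵢ,Xⱼ); the off-diagonal part of the true-score variance is the same as above.
True-score variance = [0.87 + 0.79 + 0.68] + 1.58 = 2.34 + 1.58 = 3.92.
Reliability = 3.92 / 4.58 = 0.8559.

0.8559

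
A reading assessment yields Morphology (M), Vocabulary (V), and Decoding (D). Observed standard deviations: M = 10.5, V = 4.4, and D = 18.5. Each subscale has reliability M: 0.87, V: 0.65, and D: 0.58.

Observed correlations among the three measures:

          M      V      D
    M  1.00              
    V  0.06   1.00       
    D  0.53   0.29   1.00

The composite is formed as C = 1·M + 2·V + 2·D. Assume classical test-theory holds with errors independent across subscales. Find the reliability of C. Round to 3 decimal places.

Var(C) = 10.5² + 2²·4.4² + 2²·18.5² + 2·[2·10.5·4.4·0.06 + 2·10.5·18.5·0.53 + 4·4.4·18.5·0.29] = 1556.69 + 611.746 = 2168.44.
Under uncorrelated errors the observed covariances equal the true-score covariances, so only the own-variance terms attenuate.
True-score variance = [10.5²·0.87 + 2²·4.4²·0.65 + 2²·18.5²·0.58] + 611.746 = 940.274 + 611.746 = 1552.02.
Reliability = 1552.02 / 2168.44 = 0.716.

0.716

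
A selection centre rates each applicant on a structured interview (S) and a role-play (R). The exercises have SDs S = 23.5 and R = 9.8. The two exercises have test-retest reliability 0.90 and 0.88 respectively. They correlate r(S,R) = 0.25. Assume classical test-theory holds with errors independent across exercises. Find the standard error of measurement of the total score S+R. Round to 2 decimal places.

8.17

Var(total) = 648.29 + 115.15 = 763.44.
True-score variance = 581.54 + 115.15 = 696.69, so reliability = 0.9126.
Error variance = 763.44 − 696.69 = 66.7498; SEM = √66.7498 = 8.17.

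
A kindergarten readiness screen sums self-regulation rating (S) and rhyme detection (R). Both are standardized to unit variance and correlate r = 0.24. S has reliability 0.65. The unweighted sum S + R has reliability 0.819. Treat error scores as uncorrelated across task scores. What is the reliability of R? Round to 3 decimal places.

Var(S+R) = 2 + 2·0.24 = 2.480.
True-score variance = ρ_S + ρ_R + 2·0.24, so 0.819 = (0.65 + ρ_R + 0.48) / 2.480.
ρ_R = 0.819·2.480 − 0.65 − 0.48 = 0.901.

0.901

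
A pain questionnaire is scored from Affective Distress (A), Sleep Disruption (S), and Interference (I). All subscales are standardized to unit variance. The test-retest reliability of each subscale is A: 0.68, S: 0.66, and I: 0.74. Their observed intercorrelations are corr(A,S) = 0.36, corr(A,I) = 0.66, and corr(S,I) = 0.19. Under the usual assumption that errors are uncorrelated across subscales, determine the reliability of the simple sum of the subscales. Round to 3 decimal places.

Var(A+S+I) = 3 + 2·[0.36 + 0.66 + 0.19] = 3 + 2.42 = 5.42.
With uncorrelated errors the cross-covariances are all true-score covariance, so they carry over unchanged; only the diagonal terms shrink to ρᵢσᵢ².
True-score variance = [0.68 + 0.66 + 0.74] + 2.42 = 2.08 + 2.42 = 4.5.
Reliability = 4.5 / 5.42 = 0.830.

0.830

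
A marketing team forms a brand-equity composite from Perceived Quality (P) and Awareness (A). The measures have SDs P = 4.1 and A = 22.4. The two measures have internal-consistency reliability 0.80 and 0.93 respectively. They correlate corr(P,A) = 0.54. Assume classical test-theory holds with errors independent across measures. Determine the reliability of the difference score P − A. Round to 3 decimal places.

Var(P−A) = 4.1² + 22.4² − 2·4.1·22.4·0.54 = 518.57 − 99.1872 = 419.383.
Under uncorrelated errors the observed covariances equal the true-score covariances, so only the own-variance terms attenuate.
True-score variance = [4.1²·0.80 + 22.4²·0.93] − 99.1872 = 480.085 − 99.1872 = 380.898.
Reliability = 380.898 / 419.383 = 0.908.

0.908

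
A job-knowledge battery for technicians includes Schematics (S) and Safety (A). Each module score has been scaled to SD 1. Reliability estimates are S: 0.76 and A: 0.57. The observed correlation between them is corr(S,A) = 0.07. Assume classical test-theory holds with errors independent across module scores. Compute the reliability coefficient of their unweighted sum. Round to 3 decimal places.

Var(S+A) = 2 + 2·[0.07] = 2 + 0.14 = 2.14.
Under uncorrelated errors the observed covariances equal the true-score covariances, so only the own-variance terms attenuate.
True-score variance = [0.76 + 0.57] + 0.14 = 1.33 + 0.14 = 1.47.
Reliability = 1.47 / 2.14 = 0.687.

0.687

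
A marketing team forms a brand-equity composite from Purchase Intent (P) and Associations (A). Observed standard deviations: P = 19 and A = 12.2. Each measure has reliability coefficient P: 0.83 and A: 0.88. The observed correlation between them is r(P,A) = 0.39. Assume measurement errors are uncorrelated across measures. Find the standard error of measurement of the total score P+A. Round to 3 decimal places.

Var(total) = 509.84 + 180.804 = 690.644.
True-score variance = 430.609 + 180.804 = 611.413, so reliability = 0.8853.
Error variance = 690.644 − 611.413 = 79.2308; SEM = √79.2308 = 8.901.

8.901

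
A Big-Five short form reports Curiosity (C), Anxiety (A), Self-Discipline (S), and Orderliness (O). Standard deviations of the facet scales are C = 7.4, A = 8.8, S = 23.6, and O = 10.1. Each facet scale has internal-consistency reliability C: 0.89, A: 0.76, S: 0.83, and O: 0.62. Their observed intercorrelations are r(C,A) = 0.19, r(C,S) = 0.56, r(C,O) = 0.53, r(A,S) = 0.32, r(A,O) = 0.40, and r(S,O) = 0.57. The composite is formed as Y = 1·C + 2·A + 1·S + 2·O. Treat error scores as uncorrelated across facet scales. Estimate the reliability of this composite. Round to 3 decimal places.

Var(Y) = 7.4² + 2²·8.8² + 23.6² + 2²·10.1² + 2·[2·7.4·8.8·0.19 + 7.4·23.6·0.56 + 2·7.4·10.1·0.53 + 2·8.8·23.6·0.32 + 4·8.8·10.1·0.40 + 2·23.6·10.1·0.57] = 1329.52 + 1497.24 = 2826.76.
Because errors are independent across components, Cov(Tᵢ,Tⱼ) = Cov(Xᵢ,Xⱼ); the off-diagonal part of the true-score variance is the same as above.
True-score variance = [7.4²·0.89 + 2²·8.8²·0.76 + 23.6²·0.83 + 2²·10.1²·0.62] + 1497.24 = 999.416 + 1497.24 = 2496.66.
Reliability = 2496.66 / 2826.76 = 0.883.

0.883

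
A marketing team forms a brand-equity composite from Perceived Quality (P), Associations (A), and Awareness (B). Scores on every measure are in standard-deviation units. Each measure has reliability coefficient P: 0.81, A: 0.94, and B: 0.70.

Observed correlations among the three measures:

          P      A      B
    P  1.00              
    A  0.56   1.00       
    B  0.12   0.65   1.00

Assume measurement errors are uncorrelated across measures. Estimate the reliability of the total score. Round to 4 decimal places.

0.9028

Var(P+A+B) = 3 + 2·[0.56 + 0.12 + 0.65] = 3 + 2.66 = 5.66.
Under uncorrelated errors the observed covariances equal the true-score covariances, so only the own-variance terms attenuate.
True-score variance = [0.81 + 0.94 + 0.70] + 2.66 = 2.45 + 2.66 = 5.11.
Reliability = 5.11 / 5.66 = 0.9028.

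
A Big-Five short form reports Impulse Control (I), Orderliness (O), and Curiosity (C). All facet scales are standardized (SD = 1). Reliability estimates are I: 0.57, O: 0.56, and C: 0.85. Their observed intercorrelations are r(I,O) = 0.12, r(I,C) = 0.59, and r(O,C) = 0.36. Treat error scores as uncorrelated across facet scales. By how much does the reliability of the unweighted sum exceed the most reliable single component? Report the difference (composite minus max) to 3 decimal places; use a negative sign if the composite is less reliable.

-0.048

Var(sum) = 3 + 2.14 = 5.14; true-score variance = 1.98 + 2.14 = 4.12; composite reliability = 0.8016.
Max component reliability = 0.8500.
Difference = 0.8016 − 0.8500 = -0.048.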